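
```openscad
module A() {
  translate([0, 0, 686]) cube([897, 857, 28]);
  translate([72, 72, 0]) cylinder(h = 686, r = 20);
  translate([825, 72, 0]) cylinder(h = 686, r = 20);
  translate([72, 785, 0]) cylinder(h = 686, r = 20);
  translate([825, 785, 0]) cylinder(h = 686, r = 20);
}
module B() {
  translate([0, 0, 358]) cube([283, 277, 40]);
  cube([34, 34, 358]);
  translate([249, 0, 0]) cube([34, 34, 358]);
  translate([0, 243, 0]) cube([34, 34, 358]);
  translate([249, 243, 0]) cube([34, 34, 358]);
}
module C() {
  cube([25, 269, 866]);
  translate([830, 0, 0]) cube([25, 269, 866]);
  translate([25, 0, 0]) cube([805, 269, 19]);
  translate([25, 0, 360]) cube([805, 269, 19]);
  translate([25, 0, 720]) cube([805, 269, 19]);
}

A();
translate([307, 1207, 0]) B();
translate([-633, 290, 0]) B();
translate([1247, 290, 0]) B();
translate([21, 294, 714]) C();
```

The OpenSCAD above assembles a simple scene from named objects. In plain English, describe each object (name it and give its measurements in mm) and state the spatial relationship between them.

A is a table with a 897×857 mm rectangular top, 28 mm thick, top surface at z = 714 mm, supported by four round legs of 40 mm diameter, each leg's bounding box inset 52 mm from the nearest pair of top edges, running from the floor.

B is a four-legged stool. The seat is a 283×277×40 mm slab whose top surface is at z = 398 mm; four square legs, each 34×34 mm in cross-section, run from the floor (z = 0) to the underside of the seat, each flush with a corner of the seat.

C is a bookshelf 855 mm wide overall, 269 mm deep and 866 mm tall. The two sides are 25 mm thick vertical panels. 3 horizontal shelves of 19 mm thickness span between the inner faces of the sides; the lowest shelf sits on the floor and shelves are stacked with a clear vertical gap of 341 mm between each pair.

Three stools sit around the table at the +y, −x, +x sides. The bookshelf is on top of the table, centred.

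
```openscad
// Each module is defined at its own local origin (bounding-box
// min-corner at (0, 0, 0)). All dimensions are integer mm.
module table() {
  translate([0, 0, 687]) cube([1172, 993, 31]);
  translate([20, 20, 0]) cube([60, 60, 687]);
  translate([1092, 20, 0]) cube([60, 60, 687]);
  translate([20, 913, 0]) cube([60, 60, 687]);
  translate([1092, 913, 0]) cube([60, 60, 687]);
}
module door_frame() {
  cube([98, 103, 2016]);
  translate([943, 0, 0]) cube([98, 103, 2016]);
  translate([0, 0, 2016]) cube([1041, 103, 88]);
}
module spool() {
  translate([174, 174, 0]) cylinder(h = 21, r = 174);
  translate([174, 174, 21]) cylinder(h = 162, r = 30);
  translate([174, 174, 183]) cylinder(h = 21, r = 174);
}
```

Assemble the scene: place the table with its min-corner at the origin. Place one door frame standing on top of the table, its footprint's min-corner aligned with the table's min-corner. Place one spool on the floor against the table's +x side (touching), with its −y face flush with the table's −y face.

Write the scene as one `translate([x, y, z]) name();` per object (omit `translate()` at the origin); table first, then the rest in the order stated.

table();
translate([0, 0, 718]) door_frame();
translate([1172, 0, 0]) spool();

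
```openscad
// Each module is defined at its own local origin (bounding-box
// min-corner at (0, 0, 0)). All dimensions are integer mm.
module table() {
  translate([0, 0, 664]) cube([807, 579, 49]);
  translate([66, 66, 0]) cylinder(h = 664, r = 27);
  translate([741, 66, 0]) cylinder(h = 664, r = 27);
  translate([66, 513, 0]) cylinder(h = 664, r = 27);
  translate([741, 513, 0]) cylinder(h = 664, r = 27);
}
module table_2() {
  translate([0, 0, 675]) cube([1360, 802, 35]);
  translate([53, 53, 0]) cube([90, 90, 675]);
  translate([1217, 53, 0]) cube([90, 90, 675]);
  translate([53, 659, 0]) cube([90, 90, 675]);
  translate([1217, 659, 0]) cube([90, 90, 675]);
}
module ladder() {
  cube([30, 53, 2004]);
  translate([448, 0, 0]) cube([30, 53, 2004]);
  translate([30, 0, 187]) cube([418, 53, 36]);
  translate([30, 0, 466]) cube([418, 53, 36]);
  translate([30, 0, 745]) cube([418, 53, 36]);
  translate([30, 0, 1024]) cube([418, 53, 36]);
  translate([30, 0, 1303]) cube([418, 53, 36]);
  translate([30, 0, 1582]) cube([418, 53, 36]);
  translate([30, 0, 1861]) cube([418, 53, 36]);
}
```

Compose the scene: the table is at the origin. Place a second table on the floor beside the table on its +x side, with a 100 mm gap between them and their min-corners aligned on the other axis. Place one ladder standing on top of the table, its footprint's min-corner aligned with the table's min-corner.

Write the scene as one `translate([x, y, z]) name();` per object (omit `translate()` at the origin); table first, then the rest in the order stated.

table();
translate([907, 0, 0]) table_2();
translate([0, 0, 713]) ladder();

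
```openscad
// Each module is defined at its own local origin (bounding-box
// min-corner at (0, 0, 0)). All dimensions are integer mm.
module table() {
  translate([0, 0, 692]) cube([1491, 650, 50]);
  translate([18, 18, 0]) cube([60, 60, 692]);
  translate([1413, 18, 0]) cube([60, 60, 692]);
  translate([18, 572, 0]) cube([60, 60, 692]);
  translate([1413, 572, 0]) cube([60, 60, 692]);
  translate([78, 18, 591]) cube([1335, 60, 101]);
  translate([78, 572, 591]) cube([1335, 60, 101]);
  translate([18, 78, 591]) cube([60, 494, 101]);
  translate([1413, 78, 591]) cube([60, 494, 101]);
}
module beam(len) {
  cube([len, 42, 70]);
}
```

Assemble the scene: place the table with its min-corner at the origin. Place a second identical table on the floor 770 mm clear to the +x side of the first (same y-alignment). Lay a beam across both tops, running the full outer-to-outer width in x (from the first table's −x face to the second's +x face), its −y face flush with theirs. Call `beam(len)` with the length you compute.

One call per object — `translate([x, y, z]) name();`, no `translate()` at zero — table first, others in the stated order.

table();
translate([2261, 0, 0]) table();
translate([0, 0, 742]) beam(3752);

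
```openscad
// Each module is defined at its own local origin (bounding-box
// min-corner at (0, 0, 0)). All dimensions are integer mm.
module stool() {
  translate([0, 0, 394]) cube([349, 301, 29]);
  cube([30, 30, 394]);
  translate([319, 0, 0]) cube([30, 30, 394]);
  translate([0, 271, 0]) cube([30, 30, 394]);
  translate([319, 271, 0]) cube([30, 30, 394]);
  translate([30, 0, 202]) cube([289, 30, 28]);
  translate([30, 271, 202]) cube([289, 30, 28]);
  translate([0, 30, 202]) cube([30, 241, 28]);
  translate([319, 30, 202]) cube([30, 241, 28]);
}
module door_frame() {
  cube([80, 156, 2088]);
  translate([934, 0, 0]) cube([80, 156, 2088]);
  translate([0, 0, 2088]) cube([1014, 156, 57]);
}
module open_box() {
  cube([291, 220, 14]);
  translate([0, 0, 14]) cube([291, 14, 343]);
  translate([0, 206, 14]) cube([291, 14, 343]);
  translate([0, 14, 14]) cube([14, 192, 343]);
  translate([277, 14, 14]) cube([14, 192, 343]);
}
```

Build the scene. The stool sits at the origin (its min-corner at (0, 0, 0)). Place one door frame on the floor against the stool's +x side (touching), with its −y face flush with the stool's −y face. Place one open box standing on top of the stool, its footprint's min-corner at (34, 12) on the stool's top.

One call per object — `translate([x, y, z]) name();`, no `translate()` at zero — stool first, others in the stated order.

stool();
translate([349, 0, 0]) door_frame();
translate([34, 12, 423]) open_box();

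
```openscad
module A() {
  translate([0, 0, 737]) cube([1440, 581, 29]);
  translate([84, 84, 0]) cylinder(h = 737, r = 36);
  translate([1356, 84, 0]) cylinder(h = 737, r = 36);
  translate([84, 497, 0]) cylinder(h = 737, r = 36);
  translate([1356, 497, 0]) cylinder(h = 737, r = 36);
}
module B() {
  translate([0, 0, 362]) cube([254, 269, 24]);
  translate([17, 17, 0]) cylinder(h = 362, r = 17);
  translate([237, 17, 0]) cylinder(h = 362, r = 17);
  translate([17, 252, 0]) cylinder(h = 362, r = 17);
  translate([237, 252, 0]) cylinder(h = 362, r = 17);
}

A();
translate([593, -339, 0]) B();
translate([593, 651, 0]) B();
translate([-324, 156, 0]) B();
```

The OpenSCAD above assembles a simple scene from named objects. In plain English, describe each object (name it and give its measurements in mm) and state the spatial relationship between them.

A is a table: top 1440 mm (x) × 581 mm (y), 29 mm thick, upper face at z = 766 mm, on four round legs of 72 mm diameter, each leg's bounding box inset 48 mm from the nearest pair of top edges, running from z = 0 to the bottom of the top.

B is a simple wooden stool: a rectangular seat 254 mm (x) by 269 mm (y), 24 mm thick, top face at z = 386 mm, on four round legs, each 34 mm in diameter. The legs rest on z = 0, each leg's axis is inset half a diameter from the nearest pair of seat edges (so the leg's bounding box is flush with the corner).

Three stools sit around the table at the −y, +y, −x sides.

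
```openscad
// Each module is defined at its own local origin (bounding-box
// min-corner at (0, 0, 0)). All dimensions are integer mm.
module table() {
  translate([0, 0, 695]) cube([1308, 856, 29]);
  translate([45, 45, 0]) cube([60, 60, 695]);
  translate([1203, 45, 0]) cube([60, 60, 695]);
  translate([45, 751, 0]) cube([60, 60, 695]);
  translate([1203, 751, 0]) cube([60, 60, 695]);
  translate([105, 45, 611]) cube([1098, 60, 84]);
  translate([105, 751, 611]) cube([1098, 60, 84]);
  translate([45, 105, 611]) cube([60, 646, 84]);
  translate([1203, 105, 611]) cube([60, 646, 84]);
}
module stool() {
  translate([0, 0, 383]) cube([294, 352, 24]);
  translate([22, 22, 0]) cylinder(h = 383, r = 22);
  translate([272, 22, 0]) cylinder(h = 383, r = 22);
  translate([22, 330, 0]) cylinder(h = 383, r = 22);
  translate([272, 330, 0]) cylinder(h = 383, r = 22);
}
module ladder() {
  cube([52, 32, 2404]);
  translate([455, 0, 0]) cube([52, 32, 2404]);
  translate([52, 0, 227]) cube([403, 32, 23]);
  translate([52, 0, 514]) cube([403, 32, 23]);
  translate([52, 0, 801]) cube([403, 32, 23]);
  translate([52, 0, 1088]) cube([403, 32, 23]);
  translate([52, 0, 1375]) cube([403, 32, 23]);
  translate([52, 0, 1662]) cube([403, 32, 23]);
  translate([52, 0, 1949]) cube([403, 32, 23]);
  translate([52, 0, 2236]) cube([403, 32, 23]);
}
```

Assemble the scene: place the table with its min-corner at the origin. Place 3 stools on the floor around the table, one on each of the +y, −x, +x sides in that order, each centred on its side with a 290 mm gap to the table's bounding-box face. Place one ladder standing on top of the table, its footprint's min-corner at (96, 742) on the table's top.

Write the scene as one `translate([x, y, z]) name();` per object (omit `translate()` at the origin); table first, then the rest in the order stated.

table();
translate([507, 1146, 0]) stool();
translate([-584, 252, 0]) stool();
translate([1598, 252, 0]) stool();
translate([96, 742, 724]) ladder();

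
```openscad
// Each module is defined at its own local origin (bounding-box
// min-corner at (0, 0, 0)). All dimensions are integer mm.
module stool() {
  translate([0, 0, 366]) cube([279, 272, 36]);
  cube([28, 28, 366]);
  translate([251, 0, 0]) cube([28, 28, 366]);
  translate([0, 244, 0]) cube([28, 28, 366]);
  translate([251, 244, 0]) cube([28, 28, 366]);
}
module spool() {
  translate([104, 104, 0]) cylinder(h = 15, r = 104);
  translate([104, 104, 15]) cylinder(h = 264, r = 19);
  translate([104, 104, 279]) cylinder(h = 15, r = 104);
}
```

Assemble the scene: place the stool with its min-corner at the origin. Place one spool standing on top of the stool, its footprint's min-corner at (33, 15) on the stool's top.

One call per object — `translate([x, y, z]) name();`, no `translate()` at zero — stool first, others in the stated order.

stool();
translate([33, 15, 402]) spool();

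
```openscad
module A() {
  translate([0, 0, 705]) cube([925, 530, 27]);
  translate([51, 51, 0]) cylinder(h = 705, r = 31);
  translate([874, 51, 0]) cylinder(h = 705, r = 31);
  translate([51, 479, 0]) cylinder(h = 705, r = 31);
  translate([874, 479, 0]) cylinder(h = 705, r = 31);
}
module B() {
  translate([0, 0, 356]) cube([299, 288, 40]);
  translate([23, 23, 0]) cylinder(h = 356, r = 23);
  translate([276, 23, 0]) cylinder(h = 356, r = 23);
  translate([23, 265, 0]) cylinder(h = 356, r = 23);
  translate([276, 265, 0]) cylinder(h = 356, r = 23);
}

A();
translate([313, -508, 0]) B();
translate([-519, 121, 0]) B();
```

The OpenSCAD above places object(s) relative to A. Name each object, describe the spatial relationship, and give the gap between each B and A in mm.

Each stool's nearest face is 220 mm from the table's bounding box.

A is a table. B is a stool. Two stools sit around the table at the −y, −x sides. The gap between each stool and the table is 220 mm.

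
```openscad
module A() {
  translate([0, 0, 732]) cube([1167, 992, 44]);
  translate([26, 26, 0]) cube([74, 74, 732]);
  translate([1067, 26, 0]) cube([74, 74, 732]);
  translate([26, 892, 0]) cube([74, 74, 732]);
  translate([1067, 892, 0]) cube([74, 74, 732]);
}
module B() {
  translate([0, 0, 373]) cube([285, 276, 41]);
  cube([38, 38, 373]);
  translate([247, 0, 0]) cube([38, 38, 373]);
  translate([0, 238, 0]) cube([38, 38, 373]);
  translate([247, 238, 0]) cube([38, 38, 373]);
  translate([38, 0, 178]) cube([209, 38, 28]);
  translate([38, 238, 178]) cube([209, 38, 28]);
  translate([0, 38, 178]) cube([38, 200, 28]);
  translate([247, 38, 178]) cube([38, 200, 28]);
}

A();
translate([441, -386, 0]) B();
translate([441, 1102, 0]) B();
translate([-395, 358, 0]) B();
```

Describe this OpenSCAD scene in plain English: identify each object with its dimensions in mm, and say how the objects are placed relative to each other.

A is a table: top 1167 mm (x) × 992 mm (y), 44 mm thick, upper face at z = 776 mm, on four 74×74 mm square legs, each inset 26 mm from the nearest pair of top edges, running from z = 0 to the bottom of the top.

B is a four-legged stool. The seat is a 285×276×41 mm slab whose top surface is at z = 414 mm; four square legs, each 38×38 mm in cross-section, run from the floor (z = 0) to the underside of the seat, each flush with a corner of the seat. Four stretchers, 38 mm wide and 28 mm tall, connect adjacent legs with their undersides at z = 178 mm, each running between the inner faces of the legs it joins and aligned with the legs' outer faces on the other axis.

Three stools sit around the table at the −y, +y, −x sides.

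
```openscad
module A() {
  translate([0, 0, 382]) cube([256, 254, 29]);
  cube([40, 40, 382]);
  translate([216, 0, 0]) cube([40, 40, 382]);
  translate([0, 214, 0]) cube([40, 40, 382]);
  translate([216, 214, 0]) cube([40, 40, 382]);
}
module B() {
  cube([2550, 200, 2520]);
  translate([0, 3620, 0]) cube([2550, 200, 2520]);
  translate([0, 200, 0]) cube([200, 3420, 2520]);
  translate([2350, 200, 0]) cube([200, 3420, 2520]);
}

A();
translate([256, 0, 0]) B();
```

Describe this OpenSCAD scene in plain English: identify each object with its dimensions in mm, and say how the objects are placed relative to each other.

A is a four-legged stool. The seat is a 256×254×29 mm slab whose top surface is at z = 411 mm; four square legs, each 40×40 mm in cross-section, run from the floor (z = 0) to the underside of the seat, each flush with a corner of the seat.

B is the wall frame of a small rectangular building: four walls, each 2520 mm tall and 200 mm thick, enclosing a footprint 2550 mm (x) by 3820 mm (y) outside-to-outside, with no floor or roof. The front and back walls (the −y and +y sides) span the full width; the two side walls fit between them.

The house frame is against the stool's +x side, with their −y faces flush.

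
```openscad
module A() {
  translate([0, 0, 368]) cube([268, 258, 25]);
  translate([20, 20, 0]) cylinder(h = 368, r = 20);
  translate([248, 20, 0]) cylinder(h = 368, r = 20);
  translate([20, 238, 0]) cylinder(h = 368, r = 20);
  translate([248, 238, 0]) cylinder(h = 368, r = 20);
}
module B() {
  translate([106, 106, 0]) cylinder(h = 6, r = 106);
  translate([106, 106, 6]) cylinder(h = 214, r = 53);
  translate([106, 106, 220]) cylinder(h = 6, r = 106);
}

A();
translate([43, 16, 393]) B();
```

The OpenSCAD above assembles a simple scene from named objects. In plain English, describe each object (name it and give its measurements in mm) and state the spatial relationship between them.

A is a four-legged stool. The seat is a 268×258×25 mm slab whose top surface is at z = 393 mm; four round legs, each 40 mm in diameter, run from the floor (z = 0) to the underside of the seat, each leg's axis is inset half a diameter from the nearest pair of seat edges (so the leg's bounding box is flush with the corner).

B is a spool: two coaxial disc flanges of radius 106 mm and thickness 6 mm, joined by a core cylinder of radius 53 mm and height 214 mm. The lower flange rests on z = 0 and the three cylinders share a vertical axis.

The spool is on top of the stool.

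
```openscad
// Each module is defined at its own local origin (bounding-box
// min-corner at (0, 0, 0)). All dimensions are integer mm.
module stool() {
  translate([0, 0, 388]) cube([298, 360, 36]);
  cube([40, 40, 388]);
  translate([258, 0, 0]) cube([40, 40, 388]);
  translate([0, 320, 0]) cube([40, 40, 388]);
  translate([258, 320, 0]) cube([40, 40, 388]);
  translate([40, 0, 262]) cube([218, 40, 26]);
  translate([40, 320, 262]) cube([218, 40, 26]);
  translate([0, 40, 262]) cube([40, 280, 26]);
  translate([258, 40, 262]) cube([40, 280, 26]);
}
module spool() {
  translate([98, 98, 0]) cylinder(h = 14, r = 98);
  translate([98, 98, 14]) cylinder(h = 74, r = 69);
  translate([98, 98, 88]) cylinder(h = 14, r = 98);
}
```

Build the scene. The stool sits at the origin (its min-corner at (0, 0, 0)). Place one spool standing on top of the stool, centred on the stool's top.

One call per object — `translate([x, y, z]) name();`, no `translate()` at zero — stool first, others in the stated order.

stool();
translate([51, 82, 424]) spool();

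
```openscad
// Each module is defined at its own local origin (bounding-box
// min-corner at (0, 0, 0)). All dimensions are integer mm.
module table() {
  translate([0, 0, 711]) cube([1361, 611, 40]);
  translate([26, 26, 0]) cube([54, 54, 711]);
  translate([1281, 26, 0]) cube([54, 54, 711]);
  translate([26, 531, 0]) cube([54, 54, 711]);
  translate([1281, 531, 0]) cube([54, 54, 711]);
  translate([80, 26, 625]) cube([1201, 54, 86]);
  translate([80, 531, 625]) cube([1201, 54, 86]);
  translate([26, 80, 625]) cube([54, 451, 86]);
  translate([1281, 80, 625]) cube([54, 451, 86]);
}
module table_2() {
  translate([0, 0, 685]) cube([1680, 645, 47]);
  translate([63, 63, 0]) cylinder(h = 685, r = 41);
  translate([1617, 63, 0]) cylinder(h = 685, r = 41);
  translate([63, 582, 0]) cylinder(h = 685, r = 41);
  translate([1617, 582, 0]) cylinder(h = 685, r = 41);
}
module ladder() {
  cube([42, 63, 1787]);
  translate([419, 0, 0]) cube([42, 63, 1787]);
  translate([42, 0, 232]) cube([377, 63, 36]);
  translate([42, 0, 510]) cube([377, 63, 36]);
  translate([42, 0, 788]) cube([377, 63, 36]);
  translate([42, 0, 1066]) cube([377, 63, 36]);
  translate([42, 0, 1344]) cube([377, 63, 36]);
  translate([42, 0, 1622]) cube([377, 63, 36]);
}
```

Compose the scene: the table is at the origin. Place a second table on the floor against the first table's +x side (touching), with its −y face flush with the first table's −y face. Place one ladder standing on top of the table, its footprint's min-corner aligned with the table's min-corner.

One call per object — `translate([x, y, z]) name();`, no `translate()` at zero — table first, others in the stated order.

table();
translate([1361, 0, 0]) table_2();
translate([0, 0, 751]) ladder();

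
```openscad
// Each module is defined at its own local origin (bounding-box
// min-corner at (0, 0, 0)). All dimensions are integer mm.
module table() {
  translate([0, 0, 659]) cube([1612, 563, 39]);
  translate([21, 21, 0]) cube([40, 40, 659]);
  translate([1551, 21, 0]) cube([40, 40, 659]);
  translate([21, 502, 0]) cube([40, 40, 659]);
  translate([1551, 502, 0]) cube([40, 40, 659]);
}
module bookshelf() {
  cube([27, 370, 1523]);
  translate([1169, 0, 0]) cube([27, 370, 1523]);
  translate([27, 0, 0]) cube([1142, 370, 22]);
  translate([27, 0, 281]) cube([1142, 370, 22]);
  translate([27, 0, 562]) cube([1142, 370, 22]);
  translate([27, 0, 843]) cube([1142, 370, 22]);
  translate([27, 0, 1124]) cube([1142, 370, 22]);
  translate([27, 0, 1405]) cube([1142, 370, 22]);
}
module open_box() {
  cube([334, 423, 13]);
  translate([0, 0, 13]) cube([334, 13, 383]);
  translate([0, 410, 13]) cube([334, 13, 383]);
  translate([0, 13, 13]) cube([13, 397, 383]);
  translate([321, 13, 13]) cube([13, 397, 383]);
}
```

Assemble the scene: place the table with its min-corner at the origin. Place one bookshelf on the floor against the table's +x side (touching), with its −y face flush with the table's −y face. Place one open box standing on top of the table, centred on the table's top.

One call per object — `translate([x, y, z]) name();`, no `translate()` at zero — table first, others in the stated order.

table();
translate([1612, 0, 0]) bookshelf();
translate([639, 70, 698]) open_box();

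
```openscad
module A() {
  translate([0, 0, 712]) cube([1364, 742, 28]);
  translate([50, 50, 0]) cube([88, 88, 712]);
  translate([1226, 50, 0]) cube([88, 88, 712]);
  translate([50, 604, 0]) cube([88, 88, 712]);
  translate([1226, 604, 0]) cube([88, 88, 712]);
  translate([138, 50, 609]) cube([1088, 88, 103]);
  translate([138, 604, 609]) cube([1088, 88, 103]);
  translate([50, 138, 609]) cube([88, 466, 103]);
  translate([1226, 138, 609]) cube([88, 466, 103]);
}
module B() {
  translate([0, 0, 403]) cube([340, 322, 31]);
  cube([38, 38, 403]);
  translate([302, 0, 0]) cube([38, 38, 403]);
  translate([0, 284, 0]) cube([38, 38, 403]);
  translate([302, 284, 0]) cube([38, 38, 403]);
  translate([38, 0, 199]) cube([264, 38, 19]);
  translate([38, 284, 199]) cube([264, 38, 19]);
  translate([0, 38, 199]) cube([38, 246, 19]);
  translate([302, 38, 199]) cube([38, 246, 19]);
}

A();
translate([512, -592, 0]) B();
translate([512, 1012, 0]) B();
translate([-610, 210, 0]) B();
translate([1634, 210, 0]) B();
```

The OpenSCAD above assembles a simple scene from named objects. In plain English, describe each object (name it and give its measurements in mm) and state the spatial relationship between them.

A is a table with a 1364×742 mm rectangular top, 28 mm thick, top surface at z = 740 mm, supported by four 88×88 mm square legs, each inset 50 mm from the nearest pair of top edges, running from the floor. Four apron rails, 88 mm thick and 103 mm tall, run between adjacent legs with their top edges flush with the underside of the top and their outer faces flush with the legs' outer faces.

B is a four-legged stool. The seat is 340×322 mm, 31 mm thick, top at z = 434 mm. It stands on four square legs, each 38×38 mm in cross-section, from z = 0 to the seat underside, each flush with a corner of the seat. Four stretchers, 38 mm wide and 19 mm tall, connect adjacent legs with their undersides at z = 199 mm, each running between the inner faces of the legs it joins and aligned with the legs' outer faces on the other axis.

Four stools sit around the table at the −y, +y, −x, +x sides.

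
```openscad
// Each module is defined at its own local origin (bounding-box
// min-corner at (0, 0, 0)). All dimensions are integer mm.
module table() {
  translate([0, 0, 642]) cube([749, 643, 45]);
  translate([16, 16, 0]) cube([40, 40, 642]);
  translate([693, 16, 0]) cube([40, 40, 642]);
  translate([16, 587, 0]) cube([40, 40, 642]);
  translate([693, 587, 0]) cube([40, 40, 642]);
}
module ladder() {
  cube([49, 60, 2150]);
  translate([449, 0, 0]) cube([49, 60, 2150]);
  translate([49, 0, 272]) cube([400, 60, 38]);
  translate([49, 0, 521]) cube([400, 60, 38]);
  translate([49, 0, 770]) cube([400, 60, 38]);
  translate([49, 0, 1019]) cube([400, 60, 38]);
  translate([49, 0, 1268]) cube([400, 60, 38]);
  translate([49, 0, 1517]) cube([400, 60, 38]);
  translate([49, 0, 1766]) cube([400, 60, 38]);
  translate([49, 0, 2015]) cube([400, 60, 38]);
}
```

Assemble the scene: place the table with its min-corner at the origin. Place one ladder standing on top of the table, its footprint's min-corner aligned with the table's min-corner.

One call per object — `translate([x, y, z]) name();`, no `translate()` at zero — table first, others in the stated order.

table();
translate([0, 0, 687]) ladder();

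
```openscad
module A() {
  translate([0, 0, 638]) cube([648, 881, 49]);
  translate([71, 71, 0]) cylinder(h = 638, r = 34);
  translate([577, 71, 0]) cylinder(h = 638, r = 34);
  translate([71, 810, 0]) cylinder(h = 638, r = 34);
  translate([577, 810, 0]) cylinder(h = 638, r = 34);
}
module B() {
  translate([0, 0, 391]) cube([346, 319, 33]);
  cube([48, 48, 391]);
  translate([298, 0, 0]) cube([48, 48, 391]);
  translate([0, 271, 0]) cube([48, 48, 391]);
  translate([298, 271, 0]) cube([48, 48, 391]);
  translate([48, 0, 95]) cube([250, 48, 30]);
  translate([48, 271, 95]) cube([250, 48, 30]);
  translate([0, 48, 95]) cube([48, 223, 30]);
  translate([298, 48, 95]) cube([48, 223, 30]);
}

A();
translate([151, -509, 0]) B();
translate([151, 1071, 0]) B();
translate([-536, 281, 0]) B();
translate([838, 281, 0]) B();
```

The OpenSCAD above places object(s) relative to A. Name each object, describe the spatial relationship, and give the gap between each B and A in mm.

Each stool's nearest face is 190 mm from the table's bounding box.

A is a table. B is a stool. Four stools sit around the table at the −y, +y, −x, +x sides. The gap between each stool and the table is 190 mm.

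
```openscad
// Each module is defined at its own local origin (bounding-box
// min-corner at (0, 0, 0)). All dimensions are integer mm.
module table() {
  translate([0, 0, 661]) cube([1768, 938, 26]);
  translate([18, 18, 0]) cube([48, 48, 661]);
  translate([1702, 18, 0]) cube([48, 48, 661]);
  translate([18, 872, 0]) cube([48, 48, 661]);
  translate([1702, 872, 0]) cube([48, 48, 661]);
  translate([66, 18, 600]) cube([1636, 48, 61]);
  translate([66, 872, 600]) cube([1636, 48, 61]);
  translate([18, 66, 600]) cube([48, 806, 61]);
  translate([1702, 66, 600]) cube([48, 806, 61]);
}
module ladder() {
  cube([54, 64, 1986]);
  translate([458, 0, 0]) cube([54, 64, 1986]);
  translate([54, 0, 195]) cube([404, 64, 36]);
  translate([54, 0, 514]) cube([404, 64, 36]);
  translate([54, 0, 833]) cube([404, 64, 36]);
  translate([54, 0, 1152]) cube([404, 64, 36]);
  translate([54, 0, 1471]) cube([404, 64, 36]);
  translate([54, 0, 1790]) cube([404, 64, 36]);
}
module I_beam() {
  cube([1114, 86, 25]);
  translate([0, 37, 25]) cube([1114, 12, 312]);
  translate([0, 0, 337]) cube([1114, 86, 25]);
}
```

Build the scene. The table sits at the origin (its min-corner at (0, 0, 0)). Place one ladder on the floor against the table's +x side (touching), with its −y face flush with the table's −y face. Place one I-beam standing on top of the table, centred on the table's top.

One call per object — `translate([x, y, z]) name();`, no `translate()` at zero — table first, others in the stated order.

table();
translate([1768, 0, 0]) ladder();
translate([327, 426, 687]) I_beam();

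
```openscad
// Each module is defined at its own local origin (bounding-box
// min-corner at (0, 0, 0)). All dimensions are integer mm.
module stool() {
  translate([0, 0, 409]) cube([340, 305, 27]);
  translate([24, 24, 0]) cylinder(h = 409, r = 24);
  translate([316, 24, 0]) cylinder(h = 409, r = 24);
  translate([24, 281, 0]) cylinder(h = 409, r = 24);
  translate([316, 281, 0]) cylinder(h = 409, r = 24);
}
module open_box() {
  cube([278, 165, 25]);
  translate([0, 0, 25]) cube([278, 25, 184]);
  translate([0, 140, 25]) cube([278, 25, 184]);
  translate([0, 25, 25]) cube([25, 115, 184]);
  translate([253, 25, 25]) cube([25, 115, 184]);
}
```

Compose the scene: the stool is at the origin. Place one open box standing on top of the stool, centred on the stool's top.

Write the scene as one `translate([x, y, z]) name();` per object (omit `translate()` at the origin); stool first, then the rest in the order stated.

stool();
translate([31, 70, 436]) open_box();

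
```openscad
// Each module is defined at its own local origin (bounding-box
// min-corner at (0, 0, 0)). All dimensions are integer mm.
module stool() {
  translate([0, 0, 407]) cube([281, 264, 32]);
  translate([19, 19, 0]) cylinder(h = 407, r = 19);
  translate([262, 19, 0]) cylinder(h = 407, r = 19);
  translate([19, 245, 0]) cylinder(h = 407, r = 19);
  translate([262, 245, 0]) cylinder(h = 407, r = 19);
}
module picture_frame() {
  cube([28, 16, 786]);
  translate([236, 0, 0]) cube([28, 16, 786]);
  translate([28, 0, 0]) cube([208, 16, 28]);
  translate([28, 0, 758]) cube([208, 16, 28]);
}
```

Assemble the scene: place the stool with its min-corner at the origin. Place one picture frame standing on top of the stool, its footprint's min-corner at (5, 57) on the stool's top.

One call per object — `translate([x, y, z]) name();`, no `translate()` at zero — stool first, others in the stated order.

stool();
translate([5, 57, 439]) picture_frame();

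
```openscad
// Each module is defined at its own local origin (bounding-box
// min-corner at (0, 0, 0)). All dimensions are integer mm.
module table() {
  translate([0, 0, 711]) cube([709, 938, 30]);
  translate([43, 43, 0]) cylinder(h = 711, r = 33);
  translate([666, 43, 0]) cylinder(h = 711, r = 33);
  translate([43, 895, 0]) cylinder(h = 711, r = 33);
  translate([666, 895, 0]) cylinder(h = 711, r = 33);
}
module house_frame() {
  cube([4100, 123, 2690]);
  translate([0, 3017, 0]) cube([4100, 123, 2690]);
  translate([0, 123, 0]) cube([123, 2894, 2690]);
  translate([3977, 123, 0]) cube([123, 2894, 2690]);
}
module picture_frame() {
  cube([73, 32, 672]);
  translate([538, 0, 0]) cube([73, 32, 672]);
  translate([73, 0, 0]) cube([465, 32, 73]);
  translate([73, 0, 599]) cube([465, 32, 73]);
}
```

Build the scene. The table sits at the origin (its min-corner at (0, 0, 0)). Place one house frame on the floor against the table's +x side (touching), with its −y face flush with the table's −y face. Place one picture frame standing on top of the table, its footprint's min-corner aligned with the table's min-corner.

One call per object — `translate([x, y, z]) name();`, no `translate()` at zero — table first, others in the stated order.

table();
translate([709, 0, 0]) house_frame();
translate([0, 0, 741]) picture_frame();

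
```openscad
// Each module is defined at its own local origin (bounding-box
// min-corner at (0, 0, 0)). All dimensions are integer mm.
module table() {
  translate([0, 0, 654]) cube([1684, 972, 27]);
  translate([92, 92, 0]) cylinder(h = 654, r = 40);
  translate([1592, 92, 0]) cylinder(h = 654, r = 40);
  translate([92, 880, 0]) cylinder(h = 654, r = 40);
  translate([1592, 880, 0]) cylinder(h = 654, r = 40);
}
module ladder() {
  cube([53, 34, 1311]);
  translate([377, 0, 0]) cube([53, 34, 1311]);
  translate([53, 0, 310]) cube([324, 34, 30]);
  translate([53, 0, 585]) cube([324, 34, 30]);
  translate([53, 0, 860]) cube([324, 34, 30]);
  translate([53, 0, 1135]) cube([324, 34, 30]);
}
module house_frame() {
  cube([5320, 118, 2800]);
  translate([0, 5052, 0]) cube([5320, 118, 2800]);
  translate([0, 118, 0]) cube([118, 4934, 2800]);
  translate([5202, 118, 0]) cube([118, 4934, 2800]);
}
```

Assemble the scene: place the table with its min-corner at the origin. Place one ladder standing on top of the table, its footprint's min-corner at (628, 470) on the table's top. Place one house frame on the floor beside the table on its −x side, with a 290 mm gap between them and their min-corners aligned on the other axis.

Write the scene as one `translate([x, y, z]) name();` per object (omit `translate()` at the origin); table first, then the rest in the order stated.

table();
translate([628, 470, 681]) ladder();
translate([-5610, 0, 0]) house_frame();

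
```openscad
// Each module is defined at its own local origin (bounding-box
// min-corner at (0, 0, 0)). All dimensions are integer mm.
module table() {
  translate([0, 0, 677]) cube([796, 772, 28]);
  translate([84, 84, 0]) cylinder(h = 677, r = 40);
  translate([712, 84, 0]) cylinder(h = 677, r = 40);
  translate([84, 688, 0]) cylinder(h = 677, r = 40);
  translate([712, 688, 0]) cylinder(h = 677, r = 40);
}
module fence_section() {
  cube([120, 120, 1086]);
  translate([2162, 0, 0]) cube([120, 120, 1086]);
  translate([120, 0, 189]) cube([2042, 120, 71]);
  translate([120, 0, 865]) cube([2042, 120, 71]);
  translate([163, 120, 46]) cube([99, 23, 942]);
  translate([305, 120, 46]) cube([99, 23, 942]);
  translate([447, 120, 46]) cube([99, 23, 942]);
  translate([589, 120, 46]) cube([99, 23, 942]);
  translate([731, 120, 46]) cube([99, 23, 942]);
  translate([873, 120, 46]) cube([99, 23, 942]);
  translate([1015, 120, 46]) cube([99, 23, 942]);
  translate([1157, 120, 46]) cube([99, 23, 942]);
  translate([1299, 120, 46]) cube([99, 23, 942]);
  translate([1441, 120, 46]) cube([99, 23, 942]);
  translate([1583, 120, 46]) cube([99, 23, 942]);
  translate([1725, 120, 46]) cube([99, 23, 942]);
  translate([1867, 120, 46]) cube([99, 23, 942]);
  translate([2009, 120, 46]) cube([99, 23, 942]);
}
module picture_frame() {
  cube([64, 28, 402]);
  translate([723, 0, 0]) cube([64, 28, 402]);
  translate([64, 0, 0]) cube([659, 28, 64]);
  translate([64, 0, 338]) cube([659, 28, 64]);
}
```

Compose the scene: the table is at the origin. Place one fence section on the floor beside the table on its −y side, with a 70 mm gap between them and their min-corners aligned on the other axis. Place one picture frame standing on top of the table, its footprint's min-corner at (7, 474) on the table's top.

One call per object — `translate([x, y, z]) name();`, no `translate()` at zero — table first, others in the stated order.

table();
translate([0, -213, 0]) fence_section();
translate([7, 474, 705]) picture_frame();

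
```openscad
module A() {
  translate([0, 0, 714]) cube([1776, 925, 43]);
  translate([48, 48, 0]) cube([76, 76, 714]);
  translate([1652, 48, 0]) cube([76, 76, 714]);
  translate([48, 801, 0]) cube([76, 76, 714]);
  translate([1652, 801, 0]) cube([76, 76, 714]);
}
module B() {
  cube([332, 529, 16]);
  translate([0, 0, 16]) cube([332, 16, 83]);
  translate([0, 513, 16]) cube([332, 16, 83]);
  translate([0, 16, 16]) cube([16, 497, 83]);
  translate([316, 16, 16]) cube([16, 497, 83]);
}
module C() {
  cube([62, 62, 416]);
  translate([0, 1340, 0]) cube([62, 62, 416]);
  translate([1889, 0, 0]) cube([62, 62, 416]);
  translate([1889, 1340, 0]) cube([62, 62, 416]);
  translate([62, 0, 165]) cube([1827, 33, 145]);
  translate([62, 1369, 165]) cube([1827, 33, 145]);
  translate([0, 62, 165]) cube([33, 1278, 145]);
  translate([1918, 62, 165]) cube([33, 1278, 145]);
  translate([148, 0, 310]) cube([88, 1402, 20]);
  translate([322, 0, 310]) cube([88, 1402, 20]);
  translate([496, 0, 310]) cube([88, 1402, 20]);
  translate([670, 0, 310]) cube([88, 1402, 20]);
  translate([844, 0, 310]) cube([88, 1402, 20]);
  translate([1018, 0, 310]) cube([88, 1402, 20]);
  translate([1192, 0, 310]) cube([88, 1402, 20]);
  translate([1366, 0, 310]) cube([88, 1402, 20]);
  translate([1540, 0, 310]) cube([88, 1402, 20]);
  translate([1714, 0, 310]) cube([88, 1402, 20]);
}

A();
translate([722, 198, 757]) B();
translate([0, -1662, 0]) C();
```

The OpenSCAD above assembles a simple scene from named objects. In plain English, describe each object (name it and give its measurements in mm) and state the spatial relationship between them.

A is a table: top 1776 mm (x) × 925 mm (y), 43 mm thick, upper face at z = 757 mm, on four 76×76 mm square legs, each inset 48 mm from the nearest pair of top edges, running from z = 0 to the bottom of the top.

B is an open-topped rectangular box: outside dimensions 332×529×99 mm, with a uniform wall and base thickness of 16 mm. The base is a full 332×529 slab on the floor; four walls sit on top of the base. The front and back walls (the −y and +y sides) span the full width; the two side walls fit between them.

C is a bed frame 1951 mm long (x) by 1402 mm wide (y). Four 62×62 mm corner posts, 416 mm tall, at the corners of the footprint. Four rails of 33 mm thickness and 145 mm height run between adjacent posts with their undersides at z = 165 mm, their outer faces flush with the outside of the frame (the two x-running rails run between the posts' inner faces; the two y-running rails run between the posts' inner faces). 10 slats, each 88 mm wide (x) and 20 mm thick, lie across the top of the two x-running rails, running the full 1402 mm width of the frame in y; the slats are evenly spaced along x between the inner faces of the end posts with equal gaps (rounded down to the nearest mm) at the −x end and between each pair — any rounding remainder accumulates at the +x end.

The open box is on top of the table, centred. The bed frame is on the floor beside the table on its −y side.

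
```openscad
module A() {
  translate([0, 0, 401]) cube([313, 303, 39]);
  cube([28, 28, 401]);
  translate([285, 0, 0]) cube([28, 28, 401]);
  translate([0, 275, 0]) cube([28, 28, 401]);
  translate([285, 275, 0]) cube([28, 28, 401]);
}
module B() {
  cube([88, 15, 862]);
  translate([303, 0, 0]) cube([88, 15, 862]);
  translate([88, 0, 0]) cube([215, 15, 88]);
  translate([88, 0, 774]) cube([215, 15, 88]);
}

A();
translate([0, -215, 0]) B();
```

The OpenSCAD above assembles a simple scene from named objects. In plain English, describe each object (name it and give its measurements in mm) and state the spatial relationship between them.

A is a four-legged stool. The seat is a 313×303×39 mm slab whose top surface is at z = 440 mm; four square legs, each 28×28 mm in cross-section, run from the floor (z = 0) to the underside of the seat, each flush with a corner of the seat.

B is a rectangular picture frame lying in the x–z plane (depth along y). The opening is 215 mm wide (x) by 686 mm tall (z), surrounded by a border 88 mm wide on all four sides. The frame is 15 mm deep and is made of two full-height vertical stiles with two horizontal rails fitted between them.

The picture frame is on the floor beside the stool on its −y side.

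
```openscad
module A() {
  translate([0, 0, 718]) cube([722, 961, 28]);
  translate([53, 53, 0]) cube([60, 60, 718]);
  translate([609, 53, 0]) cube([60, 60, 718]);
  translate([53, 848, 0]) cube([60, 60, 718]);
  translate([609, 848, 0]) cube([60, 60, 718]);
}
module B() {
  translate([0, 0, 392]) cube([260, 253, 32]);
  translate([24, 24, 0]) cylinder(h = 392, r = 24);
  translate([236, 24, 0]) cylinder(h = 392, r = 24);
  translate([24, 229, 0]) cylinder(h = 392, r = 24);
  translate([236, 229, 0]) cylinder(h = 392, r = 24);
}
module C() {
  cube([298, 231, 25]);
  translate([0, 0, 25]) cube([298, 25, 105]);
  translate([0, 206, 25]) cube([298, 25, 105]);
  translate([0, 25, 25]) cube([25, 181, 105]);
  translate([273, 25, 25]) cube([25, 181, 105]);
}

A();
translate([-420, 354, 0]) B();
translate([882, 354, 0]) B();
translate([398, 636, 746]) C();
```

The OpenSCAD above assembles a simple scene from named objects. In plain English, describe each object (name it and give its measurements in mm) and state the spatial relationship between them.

A is a rectangular dining table. The top is 722×961×28 mm with its upper surface at z = 746 mm. It stands on four 60×60 mm square legs, each inset 53 mm from the nearest pair of top edges, running from the floor to the underside of the top.

B is a four-legged stool. The seat is 260×253 mm, 32 mm thick, top at z = 424 mm. It stands on four round legs, each 48 mm in diameter, from z = 0 to the seat underside, each leg's axis is inset half a diameter from the nearest pair of seat edges (so the leg's bounding box is flush with the corner).

C is an open storage box with external size 298×231×130 mm and wall thickness 25 mm (the base is also 25 mm thick). The base covers the whole footprint; the four walls stand on the base, with the y-facing walls full-width and the x-facing walls fitting between their inner faces.

Two stools sit around the table at the −x, +x sides. The open box is on top of the table.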